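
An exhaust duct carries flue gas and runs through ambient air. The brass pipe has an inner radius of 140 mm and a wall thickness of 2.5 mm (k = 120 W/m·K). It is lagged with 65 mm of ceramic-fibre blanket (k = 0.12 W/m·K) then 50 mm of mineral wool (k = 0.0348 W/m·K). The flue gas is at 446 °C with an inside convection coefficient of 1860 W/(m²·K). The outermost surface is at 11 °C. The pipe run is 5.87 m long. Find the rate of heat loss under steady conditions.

Per-layer cylindrical resistances, series-summed:
R_inner film = 1/(h_i·2πr₁L) = 1/(1860×2π×0.14×5.87) = 1.041×10^-4 K/W
R_brass pipe wall = ln(142.5/140)/(2π×120×5.87) = 3.999×10^-6 K/W
R_ceramic-fibre blanket = ln(207.5/142.5)/(2π×0.12×5.87) = 0.08491 K/W
R_mineral wool = ln(257.5/207.5)/(2π×0.0348×5.87) = 0.1682 K/W
R_total = 0.2532 K/W
Q = ΔT/R_total = 435/0.2532

Q ≈ 1720 W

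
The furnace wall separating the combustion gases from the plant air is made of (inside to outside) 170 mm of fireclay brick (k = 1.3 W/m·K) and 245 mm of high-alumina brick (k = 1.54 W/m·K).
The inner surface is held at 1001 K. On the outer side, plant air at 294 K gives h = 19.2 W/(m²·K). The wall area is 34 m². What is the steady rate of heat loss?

Q ≈ 70300 W

Series thermal resistances:
R_fireclay brick = L/(kA) = 0.17/(1.3×34) = 0.003846 K/W
R_high-alumina brick = L/(kA) = 0.245/(1.54×34) = 0.004679 K/W
R_outer film = 1/(h_o·A) = 1/(19.2×34) = 0.001532 K/W
R_total = 0.01006 K/W
Q = ΔT / R_total = 707 / 0.01006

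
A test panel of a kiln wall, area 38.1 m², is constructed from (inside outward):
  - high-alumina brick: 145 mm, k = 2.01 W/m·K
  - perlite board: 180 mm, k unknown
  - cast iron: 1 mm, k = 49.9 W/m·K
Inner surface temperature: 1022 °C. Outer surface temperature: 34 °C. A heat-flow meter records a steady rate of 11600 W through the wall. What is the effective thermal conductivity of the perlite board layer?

Treating each layer as a thermal resistance in series:
R_high-alumina brick = L/(kA) = 0.145/(2.01×38.1) = 0.001893 K/W
R_cast iron = L/(kA) = 0.001/(49.9×38.1) = 5.26×10^-7 K/W
Sum of known resistances R_other = 0.001894 K/W
Total R = ΔT/Q = 988/11600 = 0.08517 K/W
R_perlite board = R_total − R_other = 0.08328 K/W
k = L/(R·A) = 0.18/(0.08328×38.1)

k ≈ 0.0567 W/(m·K)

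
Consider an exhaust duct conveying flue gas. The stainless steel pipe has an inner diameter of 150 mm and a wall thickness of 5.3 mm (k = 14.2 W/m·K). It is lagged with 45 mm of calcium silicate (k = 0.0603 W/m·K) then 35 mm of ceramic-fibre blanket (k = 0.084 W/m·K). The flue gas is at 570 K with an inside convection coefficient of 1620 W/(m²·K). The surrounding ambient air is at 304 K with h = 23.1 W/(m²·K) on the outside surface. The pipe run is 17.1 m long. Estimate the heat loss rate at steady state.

Cylindrical conduction, so R = ln(r₂/r₁)/(2πkL) per layer, in series:
R_inner film = 1/(h_i·2πr₁L) = 1/(1620×2π×0.075×17.1) = 7.66×10^-5 K/W
R_stainless steel pipe wall = ln(80.3/75)/(2π×14.2×17.1) = 4.475×10^-5 K/W
R_calcium silicate = ln(125.3/80.3)/(2π×0.0603×17.1) = 0.06868 K/W
R_ceramic-fibre blanket = ln(160.3/125.3)/(2π×0.084×17.1) = 0.02729 K/W
R_outer film = 1/(h_o·2πr_oL) = 1/(23.1×2π×0.1603×17.1) = 0.002513 K/W
R_total = 0.09861 K/W
Q = ΔT/R_total = 266/0.09861

Q ≈ 2700 W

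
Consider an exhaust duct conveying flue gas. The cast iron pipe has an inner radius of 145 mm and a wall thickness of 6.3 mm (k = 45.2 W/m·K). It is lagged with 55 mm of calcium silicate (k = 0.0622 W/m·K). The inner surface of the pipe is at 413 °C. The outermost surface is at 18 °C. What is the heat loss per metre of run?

Cylindrical conduction, so R = ln(r₂/r₁)/(2πkL) per layer, in series:
R_cast iron pipe wall = ln(151.3/145)/(2π×45.2×1) = 1.498×10^-4 K/W
R_calcium silicate = ln(206.3/151.3)/(2π×0.0622×1) = 0.7934 K/W
R_total = 0.7935 K/W
Q = ΔT/R_total = 395/0.7935

q′ ≈ 498 W/m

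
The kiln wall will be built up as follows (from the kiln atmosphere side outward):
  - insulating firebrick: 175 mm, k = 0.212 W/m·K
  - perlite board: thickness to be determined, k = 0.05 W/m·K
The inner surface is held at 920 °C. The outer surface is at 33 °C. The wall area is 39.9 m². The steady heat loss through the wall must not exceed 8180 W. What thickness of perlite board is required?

Model the wall as resistances in series:
R_insulating firebrick = L/(kA) = 0.175/(0.212×39.9) = 0.02069 K/W
Sum of the known resistances R_other = 0.02069 K/W
Required total resistance R_tot = ΔT/Q_allow = 887/8180 = 0.1084 K/W
R_perlite board = R_tot − R_other = 0.08775 K/W
L = R·k·A = 0.08775×0.05×39.9

L ≈ 175 mm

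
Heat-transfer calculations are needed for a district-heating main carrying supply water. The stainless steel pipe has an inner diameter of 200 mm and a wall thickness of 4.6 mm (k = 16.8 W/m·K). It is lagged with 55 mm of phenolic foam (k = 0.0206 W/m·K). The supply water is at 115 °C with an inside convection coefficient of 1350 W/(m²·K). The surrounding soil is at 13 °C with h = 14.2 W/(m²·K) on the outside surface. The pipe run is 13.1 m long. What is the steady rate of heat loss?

Q ≈ 401 W

For a radial system each layer contributes R = ln(r_out/r_in)/(2πkL); films add R = 1/(hA).
R_inner film = 1/(h_i·2πr₁L) = 1/(1350×2π×0.1×13.1) = 8.999×10^-5 K/W
R_stainless steel pipe wall = ln(104.6/100)/(2π×16.8×13.1) = 3.252×10^-5 K/W
R_phenolic foam = ln(159.6/104.6)/(2π×0.0206×13.1) = 0.2492 K/W
R_outer film = 1/(h_o·2πr_oL) = 1/(14.2×2π×0.1596×13.1) = 0.005361 K/W
R_total = 0.2547 K/W
Q = ΔT/R_total = 102/0.2547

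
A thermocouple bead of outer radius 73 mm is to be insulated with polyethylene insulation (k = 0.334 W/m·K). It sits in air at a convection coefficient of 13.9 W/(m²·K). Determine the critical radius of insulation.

r_cr ≈ 48.1 mm

For a sphere r_cr = 2k/h = 2×0.334/13.9
r_cr = 48.1 mm; since the bare radius (73 mm) is above r_cr, any added insulation will reduce heat loss.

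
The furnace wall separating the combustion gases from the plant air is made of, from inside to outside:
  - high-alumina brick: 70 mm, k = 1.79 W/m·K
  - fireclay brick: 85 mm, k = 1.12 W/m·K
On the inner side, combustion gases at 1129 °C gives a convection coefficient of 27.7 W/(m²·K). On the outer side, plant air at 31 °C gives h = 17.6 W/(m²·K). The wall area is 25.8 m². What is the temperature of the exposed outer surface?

T ≈ 331 °C

Thermal resistances in series:
R_inner film = 1/(h_i·A) = 1/(27.7×25.8) = 0.001399 K/W
R_high-alumina brick = L/(kA) = 0.07/(1.79×25.8) = 0.001516 K/W
R_fireclay brick = L/(kA) = 0.085/(1.12×25.8) = 0.002942 K/W
R_outer film = 1/(h_o·A) = 1/(17.6×25.8) = 0.002202 K/W
R_total = 0.008059 K/W;  Q = ΔT/R_total = 1098/0.008059 = 136200 W
T_interface = T_inner − Q·ΣR(inner→interface) = 1129 − 136000×0.005857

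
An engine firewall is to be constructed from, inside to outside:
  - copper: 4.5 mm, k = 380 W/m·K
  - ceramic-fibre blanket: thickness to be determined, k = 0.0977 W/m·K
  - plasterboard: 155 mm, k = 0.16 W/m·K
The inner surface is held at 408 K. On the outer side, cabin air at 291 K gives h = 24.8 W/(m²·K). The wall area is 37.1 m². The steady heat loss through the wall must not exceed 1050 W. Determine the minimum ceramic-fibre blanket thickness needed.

Series thermal resistances:
R_copper = L/(kA) = 0.0045/(380×37.1) = 3.192×10^-7 K/W
R_plasterboard = L/(kA) = 0.155/(0.16×37.1) = 0.02611 K/W
R_outer film = 1/(h_o·A) = 1/(24.8×37.1) = 0.001087 K/W
Sum of the known resistances R_other = 0.0272 K/W
Required total resistance R_tot = ΔT/Q_allow = 117/1050 = 0.1114 K/W
R_ceramic-fibre blanket = R_tot − R_other = 0.08423 K/W
L = R·k·A = 0.08423×0.0977×37.1

L ≈ 305 mm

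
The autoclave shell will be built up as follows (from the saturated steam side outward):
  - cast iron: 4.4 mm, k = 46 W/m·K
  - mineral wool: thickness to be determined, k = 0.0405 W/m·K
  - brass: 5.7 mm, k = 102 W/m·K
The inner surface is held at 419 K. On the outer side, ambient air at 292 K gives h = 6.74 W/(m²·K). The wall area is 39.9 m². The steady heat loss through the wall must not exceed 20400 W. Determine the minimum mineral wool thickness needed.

L ≈ 4.05 mm

Treating each layer as a thermal resistance in series:
R_cast iron = L/(kA) = 0.0044/(46×39.9) = 2.397×10^-6 K/W
R_brass = L/(kA) = 0.0057/(102×39.9) = 1.401×10^-6 K/W
R_outer film = 1/(h_o·A) = 1/(6.74×39.9) = 0.003718 K/W
Sum of the known resistances R_other = 0.003722 K/W
Required total resistance R_tot = ΔT/Q_allow = 127/20400 = 0.006225 K/W
R_mineral wool = R_tot − R_other = 0.002503 K/W
L = R·k·A = 0.002503×0.0405×39.9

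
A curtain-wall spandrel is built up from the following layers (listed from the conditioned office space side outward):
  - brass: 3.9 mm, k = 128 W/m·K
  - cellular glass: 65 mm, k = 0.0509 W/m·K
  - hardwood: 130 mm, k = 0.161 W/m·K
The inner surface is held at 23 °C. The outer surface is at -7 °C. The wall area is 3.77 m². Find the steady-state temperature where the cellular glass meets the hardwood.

Model the wall as resistances in series:
R_brass = L/(kA) = 0.0039/(128×3.77) = 8.082×10^-6 K/W
R_cellular glass = L/(kA) = 0.065/(0.0509×3.77) = 0.3387 K/W
R_hardwood = L/(kA) = 0.13/(0.161×3.77) = 0.2142 K/W
R_total = 0.5529 K/W;  Q = ΔT/R_total = 30/0.5529 = 54.26 W
T_interface = T_inner − Q·ΣR(inner→interface) = 23 − 54.3×0.3387

T ≈ 4.62 °C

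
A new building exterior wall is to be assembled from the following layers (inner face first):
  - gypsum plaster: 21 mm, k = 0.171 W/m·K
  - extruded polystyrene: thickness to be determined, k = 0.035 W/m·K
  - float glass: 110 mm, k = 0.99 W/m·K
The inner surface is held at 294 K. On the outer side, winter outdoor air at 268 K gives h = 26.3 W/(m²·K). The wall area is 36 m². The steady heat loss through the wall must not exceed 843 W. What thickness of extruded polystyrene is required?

Using the resistance-network approach (series):
R_gypsum plaster = L/(kA) = 0.021/(0.171×36) = 0.003411 K/W
R_float glass = L/(kA) = 0.11/(0.99×36) = 0.003086 K/W
R_outer film = 1/(h_o·A) = 1/(26.3×36) = 0.001056 K/W
Sum of the known resistances R_other = 0.007554 K/W
Required total resistance R_tot = ΔT/Q_allow = 26/843 = 0.03084 K/W
R_extruded polystyrene = R_tot − R_other = 0.02329 K/W
L = R·k·A = 0.02329×0.035×36

L ≈ 29.3 mm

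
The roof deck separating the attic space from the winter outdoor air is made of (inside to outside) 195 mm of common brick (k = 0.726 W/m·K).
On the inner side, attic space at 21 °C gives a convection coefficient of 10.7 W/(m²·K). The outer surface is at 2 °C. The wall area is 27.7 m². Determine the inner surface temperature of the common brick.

Using the resistance-network approach (series):
R_inner film = 1/(h_i·A) = 1/(10.7×27.7) = 0.003374 K/W
R_common brick = L/(kA) = 0.195/(0.726×27.7) = 0.009697 K/W
R_total = 0.01307 K/W;  Q = ΔT/R_total = 19/0.01307 = 1454 W
T_interface = T_inner − Q·ΣR(inner→interface) = 21 − 1450×0.003374

T ≈ 16.1 °C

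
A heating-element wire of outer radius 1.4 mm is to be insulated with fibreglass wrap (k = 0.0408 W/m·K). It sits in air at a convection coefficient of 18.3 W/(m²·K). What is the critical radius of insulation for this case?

r_cr ≈ 2.23 mm

For a cylinder r_cr = k/h = 0.0408/18.3
r_cr = 2.23 mm; since the bare radius (1.4 mm) is below r_cr, adding a thin layer of insulation will *increase* heat loss.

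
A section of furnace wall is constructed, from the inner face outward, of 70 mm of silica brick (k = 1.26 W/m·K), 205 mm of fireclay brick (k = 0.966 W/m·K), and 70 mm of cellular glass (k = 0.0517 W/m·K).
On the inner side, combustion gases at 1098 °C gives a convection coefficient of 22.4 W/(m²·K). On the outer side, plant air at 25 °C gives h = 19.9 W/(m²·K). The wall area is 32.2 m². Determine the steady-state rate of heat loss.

Q ≈ 20100 W

Series thermal resistances:
R_inner film = 1/(h_i·A) = 1/(22.4×32.2) = 0.001386 K/W
R_silica brick = L/(kA) = 0.07/(1.26×32.2) = 0.001725 K/W
R_fireclay brick = L/(kA) = 0.205/(0.966×32.2) = 0.006591 K/W
R_cellular glass = L/(kA) = 0.07/(0.0517×32.2) = 0.04205 K/W
R_outer film = 1/(h_o·A) = 1/(19.9×32.2) = 0.001561 K/W
R_total = 0.05331 K/W
Q = ΔT / R_total = 1073 / 0.05331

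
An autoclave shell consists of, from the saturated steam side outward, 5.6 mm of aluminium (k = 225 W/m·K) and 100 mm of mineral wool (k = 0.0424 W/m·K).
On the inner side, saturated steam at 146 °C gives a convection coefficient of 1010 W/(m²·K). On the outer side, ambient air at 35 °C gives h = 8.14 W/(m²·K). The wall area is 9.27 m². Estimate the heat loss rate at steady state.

Treating each layer as a thermal resistance in series:
R_inner film = 1/(h_i·A) = 1/(1010×9.27) = 1.068×10^-4 K/W
R_aluminium = L/(kA) = 0.0056/(225×9.27) = 2.685×10^-6 K/W
R_mineral wool = L/(kA) = 0.1/(0.0424×9.27) = 0.2544 K/W
R_outer film = 1/(h_o·A) = 1/(8.14×9.27) = 0.01325 K/W
R_total = 0.2678 K/W
Q = ΔT / R_total = 111 / 0.2678

Q ≈ 415 W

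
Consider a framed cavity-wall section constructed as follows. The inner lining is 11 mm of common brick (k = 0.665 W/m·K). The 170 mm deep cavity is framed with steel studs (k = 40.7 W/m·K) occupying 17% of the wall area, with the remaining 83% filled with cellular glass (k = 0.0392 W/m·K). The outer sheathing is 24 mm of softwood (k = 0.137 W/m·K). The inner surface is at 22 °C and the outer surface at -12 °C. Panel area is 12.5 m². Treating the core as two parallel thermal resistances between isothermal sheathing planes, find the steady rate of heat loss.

Q ≈ 1970 W

Sheathing layers in series; stud and cavity paths in parallel between them.
R_inner = 0.011/(0.665×12.5) = 0.001323 K/W
R_stud  = 0.17/(40.7×0.17×12.5) = 0.001966 K/W
R_cav   = 0.17/(0.0392×0.83×12.5) = 0.418 K/W
1/R_core = 1/R_stud + 1/R_cav → R_core = 0.001956 K/W
R_outer = 0.024/(0.137×12.5) = 0.01401 K/W
R_total = 0.01729 K/W
Q = ΔT/R_total = 34/0.01729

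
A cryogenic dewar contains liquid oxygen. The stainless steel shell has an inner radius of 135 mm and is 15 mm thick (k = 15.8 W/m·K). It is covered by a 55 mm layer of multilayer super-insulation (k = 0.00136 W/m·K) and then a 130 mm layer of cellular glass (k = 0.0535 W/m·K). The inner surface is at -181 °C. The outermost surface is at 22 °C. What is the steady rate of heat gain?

Each spherical layer contributes R = (1/r_i − 1/r_o)/(4πk):
R_stainless steel shell = (1/0.135 − 1/0.15)/(4π×15.8) = 0.003731 K/W
R_multilayer super-insulation = (1/0.15 − 1/0.205)/(4π×0.00136) = 104.7 K/W
R_cellular glass = (1/0.205 − 1/0.335)/(4π×0.0535) = 2.816 K/W
R_total = 107.5 K/W
Q = ΔT/R_total = 203/107.5

Q ≈ 1.89 W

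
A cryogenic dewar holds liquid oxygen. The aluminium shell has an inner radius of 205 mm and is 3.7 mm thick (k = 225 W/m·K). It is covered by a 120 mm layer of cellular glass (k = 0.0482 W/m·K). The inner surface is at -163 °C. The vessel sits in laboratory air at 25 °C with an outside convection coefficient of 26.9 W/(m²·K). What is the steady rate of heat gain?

Each spherical layer contributes R = (1/r_i − 1/r_o)/(4πk):
R_aluminium shell = (1/0.205 − 1/0.2087)/(4π×225) = 3.059×10^-5 K/W
R_cellular glass = (1/0.2087 − 1/0.3287)/(4π×0.0482) = 2.888 K/W
R_outer film = 1/(h·4πr_o²) = 1/(26.9×4π×0.3287²) = 0.02738 K/W
R_total = 2.915 K/W
Q = ΔT/R_total = 188/2.915

Q ≈ 64.5 W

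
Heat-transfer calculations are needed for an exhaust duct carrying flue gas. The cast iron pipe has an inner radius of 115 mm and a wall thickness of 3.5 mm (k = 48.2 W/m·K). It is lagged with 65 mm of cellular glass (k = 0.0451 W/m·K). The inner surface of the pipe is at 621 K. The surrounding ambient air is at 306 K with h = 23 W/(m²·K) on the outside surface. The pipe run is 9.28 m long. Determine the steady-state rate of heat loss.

Treating each annulus and film as a series resistance:
R_cast iron pipe wall = ln(118.5/115)/(2π×48.2×9.28) = 1.067×10^-5 K/W
R_cellular glass = ln(183.5/118.5)/(2π×0.0451×9.28) = 0.1663 K/W
R_outer film = 1/(h_o·2πr_oL) = 1/(23×2π×0.1835×9.28) = 0.004064 K/W
R_total = 0.1704 K/W
Q = ΔT/R_total = 315/0.1704

Q ≈ 1850 W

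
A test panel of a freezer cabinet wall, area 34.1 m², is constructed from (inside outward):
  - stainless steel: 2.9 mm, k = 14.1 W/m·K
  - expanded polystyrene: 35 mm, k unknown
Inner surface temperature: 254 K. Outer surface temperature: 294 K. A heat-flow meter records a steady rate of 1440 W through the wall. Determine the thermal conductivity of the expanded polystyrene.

Series thermal resistances:
R_stainless steel = L/(kA) = 0.0029/(14.1×34.1) = 6.031×10^-6 K/W
Sum of known resistances R_other = 6.031×10^-6 K/W
Total R = ΔT/Q = 40/1440 = 0.02778 K/W
R_expanded polystyrene = R_total − R_other = 0.02777 K/W
k = L/(R·A) = 0.035/(0.02777×34.1)

k ≈ 0.037 W/(m·K)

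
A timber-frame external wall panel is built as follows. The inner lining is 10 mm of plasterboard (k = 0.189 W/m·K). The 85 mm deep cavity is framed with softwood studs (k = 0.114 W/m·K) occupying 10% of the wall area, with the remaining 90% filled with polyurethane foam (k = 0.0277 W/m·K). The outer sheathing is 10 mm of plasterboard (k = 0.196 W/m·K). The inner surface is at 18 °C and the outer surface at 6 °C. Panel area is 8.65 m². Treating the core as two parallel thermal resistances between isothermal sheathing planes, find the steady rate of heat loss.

Sheathing layers in series; stud and cavity paths in parallel between them.
R_inner = 0.01/(0.189×8.65) = 0.006117 K/W
R_stud  = 0.085/(0.114×0.1×8.65) = 0.862 K/W
R_cav   = 0.085/(0.0277×0.9×8.65) = 0.3942 K/W
1/R_core = 1/R_stud + 1/R_cav → R_core = 0.2705 K/W
R_outer = 0.01/(0.196×8.65) = 0.005898 K/W
R_total = 0.2825 K/W
Q = ΔT/R_total = 12/0.2825

Q ≈ 42.5 W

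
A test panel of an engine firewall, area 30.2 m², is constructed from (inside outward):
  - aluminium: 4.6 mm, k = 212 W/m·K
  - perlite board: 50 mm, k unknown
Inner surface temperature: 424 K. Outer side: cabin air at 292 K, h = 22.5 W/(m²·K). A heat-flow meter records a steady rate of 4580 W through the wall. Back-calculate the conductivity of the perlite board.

k ≈ 0.0605 W/(m·K)

Model the wall as resistances in series:
R_aluminium = L/(kA) = 0.0046/(212×30.2) = 7.185×10^-7 K/W
R_outer film = 1/(h_o·A) = 1/(22.5×30.2) = 0.001472 K/W
Sum of known resistances R_other = 0.001472 K/W
Total R = ΔT/Q = 132/4580 = 0.02882 K/W
R_perlite board = R_total − R_other = 0.02735 K/W
k = L/(R·A) = 0.05/(0.02735×30.2)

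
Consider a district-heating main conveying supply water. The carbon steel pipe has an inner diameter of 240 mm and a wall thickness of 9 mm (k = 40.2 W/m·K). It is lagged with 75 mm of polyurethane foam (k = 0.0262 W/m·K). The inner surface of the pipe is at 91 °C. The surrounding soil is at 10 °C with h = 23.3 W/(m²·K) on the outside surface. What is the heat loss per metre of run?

q′ ≈ 28.7 W/m

For a radial system each layer contributes R = ln(r_out/r_in)/(2πkL); films add R = 1/(hA).
R_carbon steel pipe wall = ln(129/120)/(2π×40.2×1) = 2.863×10^-4 K/W
R_polyurethane foam = ln(204/129)/(2π×0.0262×1) = 2.784 K/W
R_outer film = 1/(h_o·2πr_oL) = 1/(23.3×2π×0.204×1) = 0.03348 K/W
R_total = 2.818 K/W
Q = ΔT/R_total = 81/2.818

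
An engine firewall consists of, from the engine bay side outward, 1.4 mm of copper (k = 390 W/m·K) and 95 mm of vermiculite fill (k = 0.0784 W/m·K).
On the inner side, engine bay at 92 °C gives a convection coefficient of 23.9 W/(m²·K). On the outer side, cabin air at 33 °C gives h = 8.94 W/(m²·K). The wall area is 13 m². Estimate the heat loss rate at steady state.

Q ≈ 562 W

Thermal resistances in series:
R_inner film = 1/(h_i·A) = 1/(23.9×13) = 0.003219 K/W
R_copper = L/(kA) = 0.0014/(390×13) = 2.761×10^-7 K/W
R_vermiculite fill = L/(kA) = 0.095/(0.0784×13) = 0.09321 K/W
R_outer film = 1/(h_o·A) = 1/(8.94×13) = 0.008604 K/W
R_total = 0.105 K/W
Q = ΔT / R_total = 59 / 0.105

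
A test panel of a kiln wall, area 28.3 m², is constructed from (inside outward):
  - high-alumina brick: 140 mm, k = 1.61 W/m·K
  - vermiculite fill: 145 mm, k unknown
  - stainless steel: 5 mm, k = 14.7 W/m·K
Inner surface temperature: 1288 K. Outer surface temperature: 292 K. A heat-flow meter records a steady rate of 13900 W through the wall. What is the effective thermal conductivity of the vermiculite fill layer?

Using the resistance-network approach (series):
R_high-alumina brick = L/(kA) = 0.14/(1.61×28.3) = 0.003073 K/W
R_stainless steel = L/(kA) = 0.005/(14.7×28.3) = 1.202×10^-5 K/W
Sum of known resistances R_other = 0.003085 K/W
Total R = ΔT/Q = 996/13900 = 0.07165 K/W
R_vermiculite fill = R_total − R_other = 0.06857 K/W
k = L/(R·A) = 0.145/(0.06857×28.3)

k ≈ 0.0747 W/(m·K)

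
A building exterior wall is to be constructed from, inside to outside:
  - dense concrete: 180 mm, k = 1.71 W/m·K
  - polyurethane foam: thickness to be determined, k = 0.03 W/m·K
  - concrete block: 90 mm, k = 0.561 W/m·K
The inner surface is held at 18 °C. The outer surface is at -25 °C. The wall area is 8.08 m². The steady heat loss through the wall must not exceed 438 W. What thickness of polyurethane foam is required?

Treating each layer as a thermal resistance in series:
R_dense concrete = L/(kA) = 0.18/(1.71×8.08) = 0.01303 K/W
R_concrete block = L/(kA) = 0.09/(0.561×8.08) = 0.01985 K/W
Sum of the known resistances R_other = 0.03288 K/W
Required total resistance R_tot = ΔT/Q_allow = 43/438 = 0.09817 K/W
R_polyurethane foam = R_tot − R_other = 0.06529 K/W
L = R·k·A = 0.06529×0.03×8.08

L ≈ 15.8 mm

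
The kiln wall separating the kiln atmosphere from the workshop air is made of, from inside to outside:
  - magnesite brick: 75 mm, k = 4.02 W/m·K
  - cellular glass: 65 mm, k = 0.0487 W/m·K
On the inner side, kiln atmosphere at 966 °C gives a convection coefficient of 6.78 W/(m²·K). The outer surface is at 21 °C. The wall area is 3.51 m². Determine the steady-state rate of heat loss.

Q ≈ 2210 W

Using the resistance-network approach (series):
R_inner film = 1/(h_i·A) = 1/(6.78×3.51) = 0.04202 K/W
R_magnesite brick = L/(kA) = 0.075/(4.02×3.51) = 0.005315 K/W
R_cellular glass = L/(kA) = 0.065/(0.0487×3.51) = 0.3803 K/W
R_total = 0.4276 K/W
Q = ΔT / R_total = 945 / 0.4276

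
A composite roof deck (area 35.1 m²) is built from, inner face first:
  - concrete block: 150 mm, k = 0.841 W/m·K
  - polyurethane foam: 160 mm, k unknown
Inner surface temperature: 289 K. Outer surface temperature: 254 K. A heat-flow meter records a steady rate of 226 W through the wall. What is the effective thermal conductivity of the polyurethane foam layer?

k ≈ 0.0304 W/(m·K)

Thermal resistances in series:
R_concrete block = L/(kA) = 0.15/(0.841×35.1) = 0.005081 K/W
Sum of known resistances R_other = 0.005081 K/W
Total R = ΔT/Q = 35/226 = 0.1549 K/W
R_polyurethane foam = R_total − R_other = 0.1498 K/W
k = L/(R·A) = 0.16/(0.1498×35.1)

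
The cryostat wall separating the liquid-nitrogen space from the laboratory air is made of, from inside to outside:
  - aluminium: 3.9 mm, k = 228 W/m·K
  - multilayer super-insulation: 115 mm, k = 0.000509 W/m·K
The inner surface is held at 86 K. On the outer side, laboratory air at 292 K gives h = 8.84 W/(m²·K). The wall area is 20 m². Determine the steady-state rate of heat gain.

Series thermal resistances:
R_aluminium = L/(kA) = 0.0039/(228×20) = 8.553×10^-7 K/W
R_multilayer super-insulation = L/(kA) = 0.115/(0.000509×20) = 11.3 K/W
R_outer film = 1/(h_o·A) = 1/(8.84×20) = 0.005656 K/W
R_total = 11.3 K/W
Q = ΔT / R_total = 206 / 11.3

Q ≈ 18.2 W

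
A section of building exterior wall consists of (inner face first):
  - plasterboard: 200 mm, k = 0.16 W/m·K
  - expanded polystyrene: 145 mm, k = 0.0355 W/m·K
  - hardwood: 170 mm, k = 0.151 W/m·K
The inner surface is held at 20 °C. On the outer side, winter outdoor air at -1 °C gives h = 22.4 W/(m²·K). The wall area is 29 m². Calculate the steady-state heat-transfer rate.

Model the wall as resistances in series:
R_plasterboard = L/(kA) = 0.2/(0.16×29) = 0.0431 K/W
R_expanded polystyrene = L/(kA) = 0.145/(0.0355×29) = 0.1408 K/W
R_hardwood = L/(kA) = 0.17/(0.151×29) = 0.03882 K/W
R_outer film = 1/(h_o·A) = 1/(22.4×29) = 0.001539 K/W
R_total = 0.2243 K/W
Q = ΔT / R_total = 21 / 0.2243

Q ≈ 93.6 W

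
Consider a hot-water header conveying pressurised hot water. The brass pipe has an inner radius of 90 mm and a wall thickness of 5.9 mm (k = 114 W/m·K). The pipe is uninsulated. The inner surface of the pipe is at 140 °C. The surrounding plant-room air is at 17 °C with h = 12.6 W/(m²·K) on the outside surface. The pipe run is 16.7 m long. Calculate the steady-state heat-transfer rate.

Q ≈ 15600 W

Cylindrical conduction, so R = ln(r₂/r₁)/(2πkL) per layer, in series:
R_brass pipe wall = ln(95.9/90)/(2π×114×16.7) = 5.308×10^-6 K/W
R_outer film = 1/(h_o·2πr_oL) = 1/(12.6×2π×0.0959×16.7) = 0.007887 K/W
R_total = 0.007892 K/W
Q = ΔT/R_total = 123/0.007892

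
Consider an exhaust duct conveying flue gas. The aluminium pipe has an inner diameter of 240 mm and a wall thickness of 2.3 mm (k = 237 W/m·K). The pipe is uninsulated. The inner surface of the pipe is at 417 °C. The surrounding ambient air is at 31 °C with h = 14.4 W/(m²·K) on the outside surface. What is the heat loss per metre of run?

For a radial system each layer contributes R = ln(r_out/r_in)/(2πkL); films add R = 1/(hA).
R_aluminium pipe wall = ln(122.3/120)/(2π×237×1) = 1.275×10^-5 K/W
R_outer film = 1/(h_o·2πr_oL) = 1/(14.4×2π×0.1223×1) = 0.09037 K/W
R_total = 0.09038 K/W
Q = ΔT/R_total = 386/0.09038

q′ ≈ 4270 W/m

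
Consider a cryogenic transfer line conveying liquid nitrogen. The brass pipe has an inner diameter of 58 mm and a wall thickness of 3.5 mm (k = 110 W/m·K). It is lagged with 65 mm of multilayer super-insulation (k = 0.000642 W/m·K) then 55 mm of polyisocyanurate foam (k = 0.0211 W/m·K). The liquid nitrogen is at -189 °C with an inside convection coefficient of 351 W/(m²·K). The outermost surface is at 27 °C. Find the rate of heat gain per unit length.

q′ ≈ 0.783 W/m

Treating each annulus and film as a series resistance:
R_inner film = 1/(h_i·2πr₁L) = 1/(351×2π×0.029×1) = 0.01564 K/W
R_brass pipe wall = ln(32.5/29)/(2π×110×1) = 1.649×10^-4 K/W
R_multilayer super-insulation = ln(97.5/32.5)/(2π×0.000642×1) = 272.4 K/W
R_polyisocyanurate foam = ln(152.5/97.5)/(2π×0.0211×1) = 3.374 K/W
R_total = 275.7 K/W
Q = ΔT/R_total = 216/275.7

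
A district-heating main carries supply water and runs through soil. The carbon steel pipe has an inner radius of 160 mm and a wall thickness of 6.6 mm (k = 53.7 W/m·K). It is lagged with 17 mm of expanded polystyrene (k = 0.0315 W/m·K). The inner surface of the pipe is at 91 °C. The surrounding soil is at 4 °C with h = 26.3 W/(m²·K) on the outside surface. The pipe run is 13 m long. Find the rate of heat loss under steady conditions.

Per-layer cylindrical resistances, series-summed:
R_carbon steel pipe wall = ln(166.6/160)/(2π×53.7×13) = 9.216×10^-6 K/W
R_expanded polystyrene = ln(183.6/166.6)/(2π×0.0315×13) = 0.03776 K/W
R_outer film = 1/(h_o·2πr_oL) = 1/(26.3×2π×0.1836×13) = 0.002535 K/W
R_total = 0.04031 K/W
Q = ΔT/R_total = 87/0.04031

Q ≈ 2160 W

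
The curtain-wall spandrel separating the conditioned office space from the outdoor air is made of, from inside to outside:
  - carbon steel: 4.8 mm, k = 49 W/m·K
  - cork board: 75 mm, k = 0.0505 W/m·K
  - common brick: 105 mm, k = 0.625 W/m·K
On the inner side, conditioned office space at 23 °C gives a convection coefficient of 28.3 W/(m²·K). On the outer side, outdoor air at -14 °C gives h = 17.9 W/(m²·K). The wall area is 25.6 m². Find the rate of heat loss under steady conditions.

Q ≈ 543 W

Using the resistance-network approach (series):
R_inner film = 1/(h_i·A) = 1/(28.3×25.6) = 0.00138 K/W
R_carbon steel = L/(kA) = 0.0048/(49×25.6) = 3.827×10^-6 K/W
R_cork board = L/(kA) = 0.075/(0.0505×25.6) = 0.05801 K/W
R_common brick = L/(kA) = 0.105/(0.625×25.6) = 0.006562 K/W
R_outer film = 1/(h_o·A) = 1/(17.9×25.6) = 0.002182 K/W
R_total = 0.06814 K/W
Q = ΔT / R_total = 37 / 0.06814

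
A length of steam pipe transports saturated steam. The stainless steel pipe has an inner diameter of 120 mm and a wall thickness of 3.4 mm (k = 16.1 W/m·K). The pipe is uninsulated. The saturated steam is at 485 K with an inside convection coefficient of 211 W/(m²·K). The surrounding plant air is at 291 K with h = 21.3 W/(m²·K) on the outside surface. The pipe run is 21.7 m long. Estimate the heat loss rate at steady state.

Cylindrical conduction, so R = ln(r₂/r₁)/(2πkL) per layer, in series:
R_inner film = 1/(h_i·2πr₁L) = 1/(211×2π×0.06×21.7) = 5.793×10^-4 K/W
R_stainless steel pipe wall = ln(63.4/60)/(2π×16.1×21.7) = 2.511×10^-5 K/W
R_outer film = 1/(h_o·2πr_oL) = 1/(21.3×2π×0.0634×21.7) = 0.005431 K/W
R_total = 0.006036 K/W
Q = ΔT/R_total = 194/0.006036

Q ≈ 32100 W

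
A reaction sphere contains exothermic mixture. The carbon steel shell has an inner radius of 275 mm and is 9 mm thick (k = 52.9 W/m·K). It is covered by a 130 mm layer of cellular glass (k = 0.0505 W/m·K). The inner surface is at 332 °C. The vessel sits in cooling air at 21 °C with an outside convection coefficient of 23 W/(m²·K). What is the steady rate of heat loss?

Radial (spherical) resistances in series:
R_carbon steel shell = (1/0.275 − 1/0.284)/(4π×52.9) = 1.734×10^-4 K/W
R_cellular glass = (1/0.284 − 1/0.414)/(4π×0.0505) = 1.742 K/W
R_outer film = 1/(h·4πr_o²) = 1/(23×4π×0.414²) = 0.02019 K/W
R_total = 1.763 K/W
Q = ΔT/R_total = 311/1.763

Q ≈ 176 W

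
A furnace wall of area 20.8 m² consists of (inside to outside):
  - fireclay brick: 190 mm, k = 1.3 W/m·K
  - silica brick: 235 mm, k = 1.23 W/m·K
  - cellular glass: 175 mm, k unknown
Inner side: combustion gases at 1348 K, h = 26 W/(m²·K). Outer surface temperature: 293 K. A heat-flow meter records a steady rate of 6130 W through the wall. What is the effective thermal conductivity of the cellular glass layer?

k ≈ 0.0546 W/(m·K)

Using the resistance-network approach (series):
R_inner film = 1/(h_i·A) = 1/(26×20.8) = 0.001849 K/W
R_fireclay brick = L/(kA) = 0.19/(1.3×20.8) = 0.007027 K/W
R_silica brick = L/(kA) = 0.235/(1.23×20.8) = 0.009185 K/W
Sum of known resistances R_other = 0.01806 K/W
Total R = ΔT/Q = 1055/6130 = 0.1721 K/W
R_cellular glass = R_total − R_other = 0.154 K/W
k = L/(R·A) = 0.175/(0.154×20.8)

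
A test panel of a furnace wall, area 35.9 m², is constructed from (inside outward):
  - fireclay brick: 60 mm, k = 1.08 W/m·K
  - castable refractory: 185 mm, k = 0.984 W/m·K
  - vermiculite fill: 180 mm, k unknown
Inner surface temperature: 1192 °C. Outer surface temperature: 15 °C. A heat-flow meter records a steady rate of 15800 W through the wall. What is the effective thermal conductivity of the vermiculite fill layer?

Thermal resistances in series:
R_fireclay brick = L/(kA) = 0.06/(1.08×35.9) = 0.001548 K/W
R_castable refractory = L/(kA) = 0.185/(0.984×35.9) = 0.005237 K/W
Sum of known resistances R_other = 0.006785 K/W
Total R = ΔT/Q = 1177/15800 = 0.07449 K/W
R_vermiculite fill = R_total − R_other = 0.06771 K/W
k = L/(R·A) = 0.18/(0.06771×35.9)

k ≈ 0.0741 W/(m·K)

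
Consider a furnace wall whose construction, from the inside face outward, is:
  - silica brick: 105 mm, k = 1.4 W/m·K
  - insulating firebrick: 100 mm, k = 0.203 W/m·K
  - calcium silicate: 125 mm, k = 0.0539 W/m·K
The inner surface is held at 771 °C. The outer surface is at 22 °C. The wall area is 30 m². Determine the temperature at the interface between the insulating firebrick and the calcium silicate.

Treating each layer as a thermal resistance in series:
R_silica brick = L/(kA) = 0.105/(1.4×30) = 0.0025 K/W
R_insulating firebrick = L/(kA) = 0.1/(0.203×30) = 0.01642 K/W
R_calcium silicate = L/(kA) = 0.125/(0.0539×30) = 0.0773 K/W
R_total = 0.09622 K/W;  Q = ΔT/R_total = 749/0.09622 = 7784 W
T_interface = T_inner − Q·ΣR(inner→interface) = 771 − 7780×0.01892

T ≈ 624 °C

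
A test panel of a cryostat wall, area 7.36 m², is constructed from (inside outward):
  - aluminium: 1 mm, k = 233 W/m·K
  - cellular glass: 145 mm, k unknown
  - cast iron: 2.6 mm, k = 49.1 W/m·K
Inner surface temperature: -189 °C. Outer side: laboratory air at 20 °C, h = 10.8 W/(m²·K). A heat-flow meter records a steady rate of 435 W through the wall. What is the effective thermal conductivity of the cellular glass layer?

k ≈ 0.0421 W/(m·K)

Treating each layer as a thermal resistance in series:
R_aluminium = L/(kA) = 0.001/(233×7.36) = 5.831×10^-7 K/W
R_cast iron = L/(kA) = 0.0026/(49.1×7.36) = 7.195×10^-6 K/W
R_outer film = 1/(h_o·A) = 1/(10.8×7.36) = 0.01258 K/W
Sum of known resistances R_other = 0.01259 K/W
Total R = ΔT/Q = 209/435 = 0.4805 K/W
R_cellular glass = R_total − R_other = 0.4679 K/W
k = L/(R·A) = 0.145/(0.4679×7.36)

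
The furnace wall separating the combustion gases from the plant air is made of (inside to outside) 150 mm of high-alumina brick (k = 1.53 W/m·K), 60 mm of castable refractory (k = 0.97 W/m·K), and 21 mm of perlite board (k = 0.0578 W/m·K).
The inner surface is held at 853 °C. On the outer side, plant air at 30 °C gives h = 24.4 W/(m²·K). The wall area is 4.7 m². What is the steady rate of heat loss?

Thermal resistances in series:
R_high-alumina brick = L/(kA) = 0.15/(1.53×4.7) = 0.02086 K/W
R_castable refractory = L/(kA) = 0.06/(0.97×4.7) = 0.01316 K/W
R_perlite board = L/(kA) = 0.021/(0.0578×4.7) = 0.0773 K/W
R_outer film = 1/(h_o·A) = 1/(24.4×4.7) = 0.00872 K/W
R_total = 0.12 K/W
Q = ΔT / R_total = 823 / 0.12

Q ≈ 6860 W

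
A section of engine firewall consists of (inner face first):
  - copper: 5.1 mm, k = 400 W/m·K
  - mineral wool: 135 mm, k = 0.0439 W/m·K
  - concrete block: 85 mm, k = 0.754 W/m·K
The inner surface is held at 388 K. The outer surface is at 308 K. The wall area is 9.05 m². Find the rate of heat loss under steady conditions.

Q ≈ 227 W

Model the wall as resistances in series:
R_copper = L/(kA) = 0.0051/(400×9.05) = 1.409×10^-6 K/W
R_mineral wool = L/(kA) = 0.135/(0.0439×9.05) = 0.3398 K/W
R_concrete block = L/(kA) = 0.085/(0.754×9.05) = 0.01246 K/W
R_total = 0.3523 K/W
Q = ΔT / R_total = 80 / 0.3523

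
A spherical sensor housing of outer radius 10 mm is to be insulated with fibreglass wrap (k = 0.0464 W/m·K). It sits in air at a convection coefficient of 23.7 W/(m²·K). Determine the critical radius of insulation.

For a sphere r_cr = 2k/h = 2×0.0464/23.7
r_cr = 3.92 mm; since the bare radius (10 mm) is above r_cr, any added insulation will reduce heat loss.

r_cr ≈ 3.92 mm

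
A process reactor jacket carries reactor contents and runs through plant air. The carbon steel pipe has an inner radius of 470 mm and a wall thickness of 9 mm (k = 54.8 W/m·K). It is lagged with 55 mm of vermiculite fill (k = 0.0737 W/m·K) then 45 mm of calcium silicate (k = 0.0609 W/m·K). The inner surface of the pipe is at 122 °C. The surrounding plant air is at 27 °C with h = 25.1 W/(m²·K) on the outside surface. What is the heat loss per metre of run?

Treating each annulus and film as a series resistance:
R_carbon steel pipe wall = ln(479/470)/(2π×54.8×1) = 5.509×10^-5 K/W
R_vermiculite fill = ln(534/479)/(2π×0.0737×1) = 0.2347 K/W
R_calcium silicate = ln(579/534)/(2π×0.0609×1) = 0.2114 K/W
R_outer film = 1/(h_o·2πr_oL) = 1/(25.1×2π×0.579×1) = 0.01095 K/W
R_total = 0.4572 K/W
Q = ΔT/R_total = 95/0.4572

q′ ≈ 208 W/m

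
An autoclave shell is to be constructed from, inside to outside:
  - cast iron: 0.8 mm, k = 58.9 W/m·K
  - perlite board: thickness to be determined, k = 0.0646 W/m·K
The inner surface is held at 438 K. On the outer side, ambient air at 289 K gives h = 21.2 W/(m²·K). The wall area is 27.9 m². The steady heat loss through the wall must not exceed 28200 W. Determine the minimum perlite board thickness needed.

Model the wall as resistances in series:
R_cast iron = L/(kA) = 0.0008/(58.9×27.9) = 4.868×10^-7 K/W
R_outer film = 1/(h_o·A) = 1/(21.2×27.9) = 0.001691 K/W
Sum of the known resistances R_other = 0.001691 K/W
Required total resistance R_tot = ΔT/Q_allow = 149/28200 = 0.005284 K/W
R_perlite board = R_tot − R_other = 0.003593 K/W
L = R·k·A = 0.003593×0.0646×27.9

L ≈ 6.47 mm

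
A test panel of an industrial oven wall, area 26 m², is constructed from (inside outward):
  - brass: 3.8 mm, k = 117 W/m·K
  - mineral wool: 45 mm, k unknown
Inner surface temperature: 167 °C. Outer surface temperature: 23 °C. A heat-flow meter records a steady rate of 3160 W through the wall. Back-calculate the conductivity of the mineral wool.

k ≈ 0.038 W/(m·K)

Treating each layer as a thermal resistance in series:
R_brass = L/(kA) = 0.0038/(117×26) = 1.249×10^-6 K/W
Sum of known resistances R_other = 1.249×10^-6 K/W
Total R = ΔT/Q = 144/3160 = 0.04557 K/W
R_mineral wool = R_total − R_other = 0.04557 K/W
k = L/(R·A) = 0.045/(0.04557×26)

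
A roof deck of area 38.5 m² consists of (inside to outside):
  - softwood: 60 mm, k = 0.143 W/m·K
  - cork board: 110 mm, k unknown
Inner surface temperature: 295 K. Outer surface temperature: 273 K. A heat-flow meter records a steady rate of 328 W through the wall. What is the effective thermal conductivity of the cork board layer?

Model the wall as resistances in series:
R_softwood = L/(kA) = 0.06/(0.143×38.5) = 0.0109 K/W
Sum of known resistances R_other = 0.0109 K/W
Total R = ΔT/Q = 22/328 = 0.06707 K/W
R_cork board = R_total − R_other = 0.05617 K/W
k = L/(R·A) = 0.11/(0.05617×38.5)

k ≈ 0.0509 W/(m·K)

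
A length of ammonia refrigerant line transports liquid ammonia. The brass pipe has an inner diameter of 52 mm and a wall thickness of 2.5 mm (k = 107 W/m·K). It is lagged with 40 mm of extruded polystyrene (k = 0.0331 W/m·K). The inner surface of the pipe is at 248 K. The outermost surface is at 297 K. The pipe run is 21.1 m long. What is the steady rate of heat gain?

Treating each annulus and film as a series resistance:
R_brass pipe wall = ln(28.5/26)/(2π×107×21.1) = 6.472×10^-6 K/W
R_extruded polystyrene = ln(68.5/28.5)/(2π×0.0331×21.1) = 0.1998 K/W
R_total = 0.1998 K/W
Q = ΔT/R_total = 49/0.1998

Q ≈ 245 W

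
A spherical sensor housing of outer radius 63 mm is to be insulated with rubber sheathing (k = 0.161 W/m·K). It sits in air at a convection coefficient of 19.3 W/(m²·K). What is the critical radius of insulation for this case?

For a sphere r_cr = 2k/h = 2×0.161/19.3
r_cr = 16.7 mm; since the bare radius (63 mm) is above r_cr, any added insulation will reduce heat loss.

r_cr ≈ 16.7 mm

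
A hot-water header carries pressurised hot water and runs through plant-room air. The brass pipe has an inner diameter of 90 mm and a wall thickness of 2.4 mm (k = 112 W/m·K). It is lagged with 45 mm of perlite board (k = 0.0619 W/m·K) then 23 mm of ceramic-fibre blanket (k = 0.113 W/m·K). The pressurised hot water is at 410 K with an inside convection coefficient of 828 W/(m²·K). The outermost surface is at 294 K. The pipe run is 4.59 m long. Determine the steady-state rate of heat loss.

Treating each annulus and film as a series resistance:
R_inner film = 1/(h_i·2πr₁L) = 1/(828×2π×0.045×4.59) = 9.306×10^-4 K/W
R_brass pipe wall = ln(47.4/45)/(2π×112×4.59) = 1.609×10^-5 K/W
R_perlite board = ln(92.4/47.4)/(2π×0.0619×4.59) = 0.3739 K/W
R_ceramic-fibre blanket = ln(115.4/92.4)/(2π×0.113×4.59) = 0.06821 K/W
R_total = 0.4431 K/W
Q = ΔT/R_total = 116/0.4431

Q ≈ 262 W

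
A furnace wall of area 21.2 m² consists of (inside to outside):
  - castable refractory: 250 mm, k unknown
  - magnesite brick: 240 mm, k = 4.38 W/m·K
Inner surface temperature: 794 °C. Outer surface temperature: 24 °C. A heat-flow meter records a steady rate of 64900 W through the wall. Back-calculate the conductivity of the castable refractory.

Thermal resistances in series:
R_magnesite brick = L/(kA) = 0.24/(4.38×21.2) = 0.002585 K/W
Sum of known resistances R_other = 0.002585 K/W
Total R = ΔT/Q = 770/64900 = 0.01186 K/W
R_castable refractory = R_total − R_other = 0.00928 K/W
k = L/(R·A) = 0.25/(0.00928×21.2)

k ≈ 1.27 W/(m·K)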